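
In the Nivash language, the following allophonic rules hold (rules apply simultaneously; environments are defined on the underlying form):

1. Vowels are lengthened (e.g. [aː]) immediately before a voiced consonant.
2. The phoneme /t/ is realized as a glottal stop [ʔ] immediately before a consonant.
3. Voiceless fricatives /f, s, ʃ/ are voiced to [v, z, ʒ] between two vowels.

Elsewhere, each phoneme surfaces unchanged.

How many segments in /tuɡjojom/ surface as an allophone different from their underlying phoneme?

Segments that undergo a rule: /u/ → [uː] (rule 1); /o/ → [oː] (rule 1); /o/ → [oː] (rule 1).
All other segments surface unchanged.

3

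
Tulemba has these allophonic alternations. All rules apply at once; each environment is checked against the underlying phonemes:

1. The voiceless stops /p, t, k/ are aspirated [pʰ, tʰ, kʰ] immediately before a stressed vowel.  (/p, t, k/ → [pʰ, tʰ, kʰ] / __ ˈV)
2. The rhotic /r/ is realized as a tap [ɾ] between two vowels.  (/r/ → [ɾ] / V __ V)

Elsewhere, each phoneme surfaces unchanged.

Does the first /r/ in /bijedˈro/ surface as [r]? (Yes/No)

Yes

/r/ (between /d/ and /o/): rule 2 targets it, but not between two vowels → unchanged [r].
The actual realization is [r], which matches [r].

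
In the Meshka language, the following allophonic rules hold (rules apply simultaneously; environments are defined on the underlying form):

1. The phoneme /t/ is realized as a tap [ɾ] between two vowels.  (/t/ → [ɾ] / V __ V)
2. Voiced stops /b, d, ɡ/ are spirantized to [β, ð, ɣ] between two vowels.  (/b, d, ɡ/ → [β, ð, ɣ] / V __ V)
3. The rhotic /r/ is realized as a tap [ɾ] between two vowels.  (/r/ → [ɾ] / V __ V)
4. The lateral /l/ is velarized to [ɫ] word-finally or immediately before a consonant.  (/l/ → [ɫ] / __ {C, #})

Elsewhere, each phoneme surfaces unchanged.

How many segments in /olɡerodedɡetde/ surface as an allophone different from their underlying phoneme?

Segments that undergo a rule: /l/ → [ɫ] (rule 4); /r/ → [ɾ] (rule 3); /d/ → [ð] (rule 2).
All other segments surface unchanged.

3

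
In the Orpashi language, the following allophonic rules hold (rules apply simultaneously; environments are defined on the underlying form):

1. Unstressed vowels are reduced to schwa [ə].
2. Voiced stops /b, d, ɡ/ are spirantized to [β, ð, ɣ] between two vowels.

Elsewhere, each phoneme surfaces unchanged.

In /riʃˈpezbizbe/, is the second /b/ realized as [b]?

/b/ (between /z/ and /e/) is in the target of rule 2 but the environment (between two vowels) is not met → [b].
The actual realization is [b], which matches [b].

Yes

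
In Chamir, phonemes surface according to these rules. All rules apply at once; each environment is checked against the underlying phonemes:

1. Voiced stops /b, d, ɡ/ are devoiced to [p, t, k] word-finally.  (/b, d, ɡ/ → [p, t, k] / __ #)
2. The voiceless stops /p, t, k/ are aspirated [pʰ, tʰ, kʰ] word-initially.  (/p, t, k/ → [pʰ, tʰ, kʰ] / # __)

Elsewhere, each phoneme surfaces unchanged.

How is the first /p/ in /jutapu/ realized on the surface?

/p/ (between /a/ and /u/) fails the environment for rule 2, so it stays [p].

[p]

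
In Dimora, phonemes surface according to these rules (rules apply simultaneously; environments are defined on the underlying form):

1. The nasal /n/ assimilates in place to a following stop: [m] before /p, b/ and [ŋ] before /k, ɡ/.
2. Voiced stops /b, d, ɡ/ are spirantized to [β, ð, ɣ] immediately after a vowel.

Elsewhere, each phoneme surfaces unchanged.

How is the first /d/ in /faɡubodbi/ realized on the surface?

[ð]

/d/ (between /o/ and /b/): immediately after a vowel, so rule 2 applies → [ð].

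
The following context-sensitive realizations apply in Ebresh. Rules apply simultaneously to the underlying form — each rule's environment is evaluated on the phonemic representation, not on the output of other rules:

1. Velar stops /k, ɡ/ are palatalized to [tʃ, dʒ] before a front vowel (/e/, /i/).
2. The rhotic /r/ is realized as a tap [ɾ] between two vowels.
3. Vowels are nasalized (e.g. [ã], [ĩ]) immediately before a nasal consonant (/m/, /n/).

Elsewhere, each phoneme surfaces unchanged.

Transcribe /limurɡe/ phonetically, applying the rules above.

/i/ (between /l/ and /m/) occurs before a nasal consonant → [ĩ] by rule 3.
/u/ — between /m/ and /r/; rule 3 does not apply here → [u].
/r/ (between /u/ and /ɡ/): rule 2 targets it, but not between two vowels → unchanged [r].
Rule 1 applies to /ɡ/ (between /r/ and /e/: before a front vowel) → [dʒ].
/e/ (word-final): rule 3 targets it, but not before a nasal consonant → unchanged [e].

[lĩmurdʒe]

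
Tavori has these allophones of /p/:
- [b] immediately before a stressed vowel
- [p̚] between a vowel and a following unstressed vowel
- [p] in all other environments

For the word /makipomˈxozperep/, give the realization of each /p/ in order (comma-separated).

[p̚], [p], [p]

Occurrence 1 (position 5): between a vowel and a following unstressed vowel → [p̚].
Occurrence 2 (position 11): no conditioning environment matches → elsewhere allophone [p].
Occurrence 3 (position 15): no conditioning environment matches → elsewhere allophone [p].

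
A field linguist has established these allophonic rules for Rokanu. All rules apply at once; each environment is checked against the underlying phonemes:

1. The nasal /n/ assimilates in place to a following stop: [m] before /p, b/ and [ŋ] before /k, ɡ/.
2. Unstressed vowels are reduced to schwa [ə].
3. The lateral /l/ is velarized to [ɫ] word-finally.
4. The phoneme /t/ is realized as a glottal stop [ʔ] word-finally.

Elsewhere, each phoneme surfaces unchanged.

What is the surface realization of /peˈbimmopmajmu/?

[pəˈbimməpməjmə]

/p/ — not in any rule's target class → [p].
/e/ — between /p/ and /b/, in an unstressed syllable — surfaces as [ə] (rule 2).
/b/ (between /e/ and /i/) is unaffected → [b].
/i/ (between /b/ and /m/) is in the target of rule 2 but the environment (in an unstressed syllable) is not met → [i].
/m/ — not in any rule's target class → [m].
/m/ stays [m].
Rule 2 applies to /o/ (between /m/ and /p/: in an unstressed syllable) → [ə].
/p/ — not in any rule's target class → [p].
/m/ stays [m].
/a/ — between /m/ and /j/, in an unstressed syllable — surfaces as [ə] (rule 2).
/j/ stays [j].
/m/ — not in any rule's target class → [m].
/u/ (word-final): in an unstressed syllable, so rule 2 applies → [ə].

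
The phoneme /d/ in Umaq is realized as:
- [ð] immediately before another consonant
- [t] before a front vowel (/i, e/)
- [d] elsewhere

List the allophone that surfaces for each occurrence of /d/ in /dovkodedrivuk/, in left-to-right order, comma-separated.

Occurrence 1 (position 1): no conditioning environment matches → elsewhere allophone [d].
Occurrence 2 (position 6): before a front vowel (/i, e/) → [t].
Occurrence 3 (position 8): immediately before another consonant → [ð].

[d], [t], [ð]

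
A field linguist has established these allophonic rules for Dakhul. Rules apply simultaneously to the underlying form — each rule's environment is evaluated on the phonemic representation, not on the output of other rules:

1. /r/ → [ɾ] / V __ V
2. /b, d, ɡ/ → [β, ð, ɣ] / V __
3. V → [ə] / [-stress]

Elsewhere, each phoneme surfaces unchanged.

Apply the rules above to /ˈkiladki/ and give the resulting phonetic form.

/k/ stays [k].
/i/ (between /k/ and /l/): rule 3 targets it, but not in an unstressed syllable → unchanged [i].
/l/ — not in any rule's target class → [l].
/a/ — between /l/ and /d/, in an unstressed syllable — surfaces as [ə] (rule 3).
Rule 2 applies to /d/ (between /a/ and /k/: immediately after a vowel) → [ð].
/k/ (between /d/ and /i/) is unaffected → [k].
/i/ — word-final, in an unstressed syllable — surfaces as [ə] (rule 3).

[ˈkiləðkə]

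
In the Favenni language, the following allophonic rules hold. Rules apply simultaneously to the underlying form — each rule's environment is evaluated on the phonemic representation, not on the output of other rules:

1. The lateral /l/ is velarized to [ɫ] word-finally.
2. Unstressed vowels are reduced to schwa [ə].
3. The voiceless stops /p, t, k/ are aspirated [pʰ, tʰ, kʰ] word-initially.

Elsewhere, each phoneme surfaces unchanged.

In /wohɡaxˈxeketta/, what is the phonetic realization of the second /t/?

[t]

/t/ (between /t/ and /a/) fails the environment for rule 3, so it stays [t].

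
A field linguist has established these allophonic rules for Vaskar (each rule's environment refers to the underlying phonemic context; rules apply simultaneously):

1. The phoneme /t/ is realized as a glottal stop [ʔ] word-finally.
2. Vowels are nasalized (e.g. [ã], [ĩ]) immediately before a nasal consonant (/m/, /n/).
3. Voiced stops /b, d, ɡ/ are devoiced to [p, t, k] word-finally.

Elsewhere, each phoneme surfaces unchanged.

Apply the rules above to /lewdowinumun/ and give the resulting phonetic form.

[lewdowĩnũmũn]

/e/ — between /l/ and /w/; rule 2 does not apply here → [e].
/d/ (between /w/ and /o/): rule 3 targets it, but not word-finally → unchanged [d].
/o/ (between /d/ and /w/) is in the target of rule 2 but the environment (before a nasal consonant) is not met → [o].
/i/ (between /w/ and /n/): before a nasal consonant, so rule 2 applies → [ĩ].
/u/ meets the environment for rule 2 (before a nasal consonant) → [ũ].
Rule 2 applies to /u/ (between /m/ and /n/: before a nasal consonant) → [ũ].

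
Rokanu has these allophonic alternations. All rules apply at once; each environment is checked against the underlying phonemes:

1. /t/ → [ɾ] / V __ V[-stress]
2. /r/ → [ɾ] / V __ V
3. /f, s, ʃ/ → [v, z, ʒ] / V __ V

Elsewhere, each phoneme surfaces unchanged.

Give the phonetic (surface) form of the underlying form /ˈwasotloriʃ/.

/w/ — not in any rule's target class → [w].
/a/ stays [a].
/s/ meets the environment for rule 3 (between two vowels) → [z].
/o/ (between /s/ and /t/) is unaffected → [o].
/t/ (between /o/ and /l/) fails the environment for rule 1, so it stays [t].
/l/ stays [l].
/o/ (between /l/ and /r/): no rule targets it → [o].
Rule 2 applies to /r/ (between /o/ and /i/: between two vowels) → [ɾ].
/i/ stays [i].
/ʃ/ (word-final) fails the environment for rule 3, so it stays [ʃ].

[ˈwazotloɾiʃ]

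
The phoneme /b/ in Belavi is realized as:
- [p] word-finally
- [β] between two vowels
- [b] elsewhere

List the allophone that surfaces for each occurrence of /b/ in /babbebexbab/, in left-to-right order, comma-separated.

Occurrence 1 (position 1): no conditioning environment matches → elsewhere allophone [b].
Occurrence 2 (position 3): no conditioning environment matches → elsewhere allophone [b].
Occurrence 3 (position 4): no conditioning environment matches → elsewhere allophone [b].
Occurrence 4 (position 6): between two vowels → [β].
Occurrence 5 (position 9): no conditioning environment matches → elsewhere allophone [b].
Occurrence 6 (position 11): word-finally → [p].

[b], [b], [b], [β], [b], [p]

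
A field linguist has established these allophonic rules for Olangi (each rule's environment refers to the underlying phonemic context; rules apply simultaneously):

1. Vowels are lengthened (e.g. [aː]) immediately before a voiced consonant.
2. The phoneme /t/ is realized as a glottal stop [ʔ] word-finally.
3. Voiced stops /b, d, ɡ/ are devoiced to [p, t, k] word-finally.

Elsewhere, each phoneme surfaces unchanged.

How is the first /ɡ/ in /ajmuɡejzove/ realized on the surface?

/ɡ/ (between /u/ and /e/) is in the target of rule 3 but the environment (word-finally) is not met → [ɡ].

[ɡ]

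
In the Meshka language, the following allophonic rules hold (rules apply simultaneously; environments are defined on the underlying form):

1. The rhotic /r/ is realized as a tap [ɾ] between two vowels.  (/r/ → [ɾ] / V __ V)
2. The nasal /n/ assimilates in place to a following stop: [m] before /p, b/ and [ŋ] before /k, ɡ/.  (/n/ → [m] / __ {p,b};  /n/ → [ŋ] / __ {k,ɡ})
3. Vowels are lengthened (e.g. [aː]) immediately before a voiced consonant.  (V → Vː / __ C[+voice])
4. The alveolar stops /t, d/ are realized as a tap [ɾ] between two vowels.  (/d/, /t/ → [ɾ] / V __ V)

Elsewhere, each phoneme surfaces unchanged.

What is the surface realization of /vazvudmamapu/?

/v/ (word-initial) is unaffected → [v].
Rule 3 applies to /a/ (between /v/ and /z/: before a voiced consonant) → [aː].
/z/ (between /a/ and /v/) is unaffected → [z].
/v/ (between /z/ and /u/) is unaffected → [v].
Rule 3 applies to /u/ (between /v/ and /d/: before a voiced consonant) → [uː].
/d/ (between /u/ and /m/) fails the environment for rule 4, so it stays [d].
/m/ stays [m].
/a/ (between /m/ and /m/) occurs before a voiced consonant → [aː] by rule 3.
/m/ stays [m].
/a/ (between /m/ and /p/) fails the environment for rule 3, so it stays [a].
/p/ — not in any rule's target class → [p].
/u/ (word-final) fails the environment for rule 3, so it stays [u].

[vaːzvuːdmaːmapu]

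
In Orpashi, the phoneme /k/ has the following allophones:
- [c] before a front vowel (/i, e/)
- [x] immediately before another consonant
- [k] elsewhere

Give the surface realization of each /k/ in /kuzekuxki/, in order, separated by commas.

[k], [k], [c]

Occurrence 1 (position 1): no conditioning environment matches → elsewhere allophone [k].
Occurrence 2 (position 5): no conditioning environment matches → elsewhere allophone [k].
Occurrence 3 (position 8): before a front vowel (/i, e/) → [c].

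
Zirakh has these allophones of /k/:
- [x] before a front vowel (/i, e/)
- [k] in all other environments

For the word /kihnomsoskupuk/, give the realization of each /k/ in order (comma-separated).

Occurrence 1 (position 1): before a front vowel (/i, e/) → [x].
Occurrence 2 (position 10): no conditioning environment matches → elsewhere allophone [k].
Occurrence 3 (position 14): no conditioning environment matches → elsewhere allophone [k].

[x], [k], [k]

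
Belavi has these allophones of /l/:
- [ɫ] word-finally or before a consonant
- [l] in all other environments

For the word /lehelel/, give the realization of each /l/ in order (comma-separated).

Occurrence 1 (position 1): no conditioning environment matches → elsewhere allophone [l].
Occurrence 2 (position 5): no conditioning environment matches → elsewhere allophone [l].
Occurrence 3 (position 7): word-finally or before a consonant → [ɫ].

[l], [l], [ɫ]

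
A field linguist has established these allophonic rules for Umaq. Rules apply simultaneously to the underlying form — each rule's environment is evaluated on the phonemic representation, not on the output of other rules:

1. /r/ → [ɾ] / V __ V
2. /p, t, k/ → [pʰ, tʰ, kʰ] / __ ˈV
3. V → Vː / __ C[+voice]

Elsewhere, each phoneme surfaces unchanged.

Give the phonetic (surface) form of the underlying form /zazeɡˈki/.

[zaːzeːɡˈkʰi]

/z/ (word-initial) is unaffected → [z].
/a/ (between /z/ and /z/): before a voiced consonant, so rule 3 applies → [aː].
/z/ stays [z].
/e/ (between /z/ and /ɡ/): before a voiced consonant, so rule 3 applies → [eː].
/ɡ/ (between /e/ and /k/) is unaffected → [ɡ].
/k/ — between /ɡ/ and /i/, immediately before a stressed vowel — surfaces as [kʰ] (rule 2).
/i/ (word-final) is in the target of rule 3 but the environment (before a voiced consonant) is not met → [i].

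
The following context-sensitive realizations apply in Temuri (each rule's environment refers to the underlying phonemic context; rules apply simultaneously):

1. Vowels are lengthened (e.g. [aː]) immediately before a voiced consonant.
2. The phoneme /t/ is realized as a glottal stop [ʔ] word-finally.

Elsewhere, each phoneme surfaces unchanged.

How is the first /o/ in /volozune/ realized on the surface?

[oː]

Rule 1 applies to /o/ (between /v/ and /l/: before a voiced consonant) → [oː].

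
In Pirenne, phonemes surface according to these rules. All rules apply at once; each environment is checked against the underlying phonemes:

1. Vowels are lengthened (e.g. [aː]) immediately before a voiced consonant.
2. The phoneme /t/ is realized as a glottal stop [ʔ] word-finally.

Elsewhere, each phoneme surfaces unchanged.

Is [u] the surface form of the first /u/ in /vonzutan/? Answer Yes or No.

Yes

/u/ (between /z/ and /t/): rule 1 targets it, but not before a voiced consonant → unchanged [u].
The actual realization is [u], which matches [u].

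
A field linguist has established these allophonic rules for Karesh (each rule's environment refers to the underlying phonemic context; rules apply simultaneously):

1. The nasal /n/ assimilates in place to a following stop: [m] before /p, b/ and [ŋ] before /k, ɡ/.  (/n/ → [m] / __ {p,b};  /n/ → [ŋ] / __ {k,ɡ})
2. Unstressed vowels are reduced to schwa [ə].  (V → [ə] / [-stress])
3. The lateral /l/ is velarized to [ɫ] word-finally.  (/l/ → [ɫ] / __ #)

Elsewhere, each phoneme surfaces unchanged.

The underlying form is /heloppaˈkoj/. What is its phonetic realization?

/h/ (word-initial): no rule targets it → [h].
/e/ — between /h/ and /l/, in an unstressed syllable — surfaces as [ə] (rule 2).
/l/ — between /e/ and /o/; rule 3 does not apply here → [l].
/o/ (between /l/ and /p/) occurs in an unstressed syllable → [ə] by rule 2.
/p/ — not in any rule's target class → [p].
/p/ stays [p].
/a/ (between /p/ and /k/) occurs in an unstressed syllable → [ə] by rule 2.
/k/ stays [k].
/o/ (between /k/ and /j/): rule 2 targets it, but not in an unstressed syllable → unchanged [o].
/j/ — not in any rule's target class → [j].

[hələppəˈkoj]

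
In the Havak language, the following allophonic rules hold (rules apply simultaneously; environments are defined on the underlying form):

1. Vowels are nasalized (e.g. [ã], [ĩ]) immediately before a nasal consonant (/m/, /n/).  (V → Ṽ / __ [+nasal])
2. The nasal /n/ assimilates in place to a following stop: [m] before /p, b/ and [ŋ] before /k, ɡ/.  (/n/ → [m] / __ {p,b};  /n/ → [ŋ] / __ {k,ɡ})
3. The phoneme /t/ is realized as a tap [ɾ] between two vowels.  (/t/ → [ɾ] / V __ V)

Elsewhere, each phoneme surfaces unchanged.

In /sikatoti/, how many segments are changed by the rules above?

Segments that undergo a rule: /t/ → [ɾ] (rule 3); /t/ → [ɾ] (rule 3).
All other segments surface unchanged.

2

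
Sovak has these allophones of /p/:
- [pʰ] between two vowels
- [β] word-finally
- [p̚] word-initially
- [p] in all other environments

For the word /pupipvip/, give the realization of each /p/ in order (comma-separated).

[p̚], [pʰ], [p], [β]

Occurrence 1 (position 1): word-initially → [p̚].
Occurrence 2 (position 3): between two vowels → [pʰ].
Occurrence 3 (position 5): no conditioning environment matches → elsewhere allophone [p].
Occurrence 4 (position 8): word-finally → [β].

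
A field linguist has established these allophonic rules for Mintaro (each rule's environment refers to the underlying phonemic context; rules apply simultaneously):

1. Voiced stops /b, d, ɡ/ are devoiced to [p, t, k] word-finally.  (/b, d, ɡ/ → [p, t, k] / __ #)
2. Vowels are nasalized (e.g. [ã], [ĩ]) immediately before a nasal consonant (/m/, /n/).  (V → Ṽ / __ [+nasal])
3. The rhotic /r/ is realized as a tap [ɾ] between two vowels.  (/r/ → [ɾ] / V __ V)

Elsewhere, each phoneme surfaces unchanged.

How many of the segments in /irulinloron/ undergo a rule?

Segments that undergo a rule: /r/ → [ɾ] (rule 3); /i/ → [ĩ] (rule 2); /r/ → [ɾ] (rule 3); /o/ → [õ] (rule 2).
All other segments surface unchanged.

4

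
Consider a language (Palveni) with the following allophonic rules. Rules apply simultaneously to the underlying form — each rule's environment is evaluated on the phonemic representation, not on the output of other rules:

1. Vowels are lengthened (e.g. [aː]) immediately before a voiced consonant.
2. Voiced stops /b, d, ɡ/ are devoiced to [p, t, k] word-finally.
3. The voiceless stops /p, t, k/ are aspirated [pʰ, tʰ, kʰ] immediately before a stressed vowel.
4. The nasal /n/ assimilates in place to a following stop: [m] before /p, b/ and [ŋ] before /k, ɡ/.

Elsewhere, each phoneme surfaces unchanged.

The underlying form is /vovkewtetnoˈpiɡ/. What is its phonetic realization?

/o/ — between /v/ and /v/, before a voiced consonant — surfaces as [oː] (rule 1).
/k/ (between /v/ and /e/) fails the environment for rule 3, so it stays [k].
/e/ — between /k/ and /w/, before a voiced consonant — surfaces as [eː] (rule 1).
/t/ (between /w/ and /e/): rule 3 targets it, but not immediately before a stressed vowel → unchanged [t].
/e/ (between /t/ and /t/) fails the environment for rule 1, so it stays [e].
/t/ (between /e/ and /n/): rule 3 targets it, but not immediately before a stressed vowel → unchanged [t].
/n/ (between /t/ and /o/) is in the target of rule 4 but the environment (before a labial or velar stop) is not met → [n].
/o/ (between /n/ and /p/) is in the target of rule 1 but the environment (before a voiced consonant) is not met → [o].
/p/ (between /o/ and /i/) occurs immediately before a stressed vowel → [pʰ] by rule 3.
/i/ meets the environment for rule 1 (before a voiced consonant) → [iː].
Rule 2 applies to /ɡ/ (word-final: word-finally) → [k].

[voːvkeːwtetnoˈpʰiːk]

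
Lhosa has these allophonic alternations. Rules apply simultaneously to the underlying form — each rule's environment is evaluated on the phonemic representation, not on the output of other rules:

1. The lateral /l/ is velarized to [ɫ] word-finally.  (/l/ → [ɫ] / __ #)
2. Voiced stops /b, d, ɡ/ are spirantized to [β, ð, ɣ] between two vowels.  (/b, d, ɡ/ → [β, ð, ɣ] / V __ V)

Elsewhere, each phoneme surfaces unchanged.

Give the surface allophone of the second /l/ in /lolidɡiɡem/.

[l]

/l/ (between /o/ and /i/) fails the environment for rule 1, so it stays [l].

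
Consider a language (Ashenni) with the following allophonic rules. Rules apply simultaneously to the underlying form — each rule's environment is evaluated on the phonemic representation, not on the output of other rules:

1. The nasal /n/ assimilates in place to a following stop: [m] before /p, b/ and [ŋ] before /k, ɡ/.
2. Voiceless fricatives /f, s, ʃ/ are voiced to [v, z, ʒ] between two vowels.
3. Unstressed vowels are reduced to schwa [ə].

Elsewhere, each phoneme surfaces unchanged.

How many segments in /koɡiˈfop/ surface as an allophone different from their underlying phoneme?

3

Segments that undergo a rule: /o/ → [ə] (rule 3); /i/ → [ə] (rule 3); /f/ → [v] (rule 2).
All other segments surface unchanged.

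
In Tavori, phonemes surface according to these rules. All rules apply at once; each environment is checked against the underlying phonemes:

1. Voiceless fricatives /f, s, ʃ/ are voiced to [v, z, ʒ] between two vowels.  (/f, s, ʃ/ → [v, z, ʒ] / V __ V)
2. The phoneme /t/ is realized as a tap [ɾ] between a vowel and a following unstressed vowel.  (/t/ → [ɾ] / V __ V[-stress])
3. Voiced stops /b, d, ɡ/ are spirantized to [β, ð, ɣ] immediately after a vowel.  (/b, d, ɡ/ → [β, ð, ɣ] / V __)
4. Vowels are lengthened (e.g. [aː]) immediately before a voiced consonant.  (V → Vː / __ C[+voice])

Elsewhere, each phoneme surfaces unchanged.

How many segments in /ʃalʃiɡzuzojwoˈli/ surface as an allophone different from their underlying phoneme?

6

Segments that undergo a rule: /a/ → [aː] (rule 4); /i/ → [iː] (rule 4); /ɡ/ → [ɣ] (rule 3); /u/ → [uː] (rule 4); /o/ → [oː] (rule 4); /o/ → [oː] (rule 4).
All other segments surface unchanged.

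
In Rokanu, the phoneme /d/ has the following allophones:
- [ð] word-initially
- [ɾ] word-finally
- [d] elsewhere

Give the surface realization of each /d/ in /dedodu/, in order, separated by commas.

Occurrence 1 (position 1): word-initially → [ð].
Occurrence 2 (position 3): no conditioning environment matches → elsewhere allophone [d].
Occurrence 3 (position 5): no conditioning environment matches → elsewhere allophone [d].

[ð], [d], [d]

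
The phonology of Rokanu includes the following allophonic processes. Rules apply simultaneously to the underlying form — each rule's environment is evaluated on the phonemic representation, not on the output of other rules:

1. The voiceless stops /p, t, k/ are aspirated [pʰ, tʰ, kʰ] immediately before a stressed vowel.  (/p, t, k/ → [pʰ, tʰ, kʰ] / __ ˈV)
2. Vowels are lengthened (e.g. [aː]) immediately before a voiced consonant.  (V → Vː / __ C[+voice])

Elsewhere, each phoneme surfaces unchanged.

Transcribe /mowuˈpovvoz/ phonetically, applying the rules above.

[moːwuˈpʰoːvvoːz]

/m/ stays [m].
Rule 2 applies to /o/ (between /m/ and /w/: before a voiced consonant) → [oː].
/w/ — not in any rule's target class → [w].
/u/ — between /w/ and /p/; rule 2 does not apply here → [u].
Rule 1 applies to /p/ (between /u/ and /o/: immediately before a stressed vowel) → [pʰ].
/o/ meets the environment for rule 2 (before a voiced consonant) → [oː].
/v/ (between /o/ and /v/) is unaffected → [v].
/v/ — not in any rule's target class → [v].
/o/ meets the environment for rule 2 (before a voiced consonant) → [oː].
/z/ (word-final): no rule targets it → [z].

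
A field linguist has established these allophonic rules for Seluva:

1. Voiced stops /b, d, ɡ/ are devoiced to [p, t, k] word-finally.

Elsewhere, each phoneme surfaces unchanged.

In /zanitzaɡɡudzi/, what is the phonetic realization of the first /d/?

[d]

/d/ — between /u/ and /z/; rule 1 does not apply here → [d].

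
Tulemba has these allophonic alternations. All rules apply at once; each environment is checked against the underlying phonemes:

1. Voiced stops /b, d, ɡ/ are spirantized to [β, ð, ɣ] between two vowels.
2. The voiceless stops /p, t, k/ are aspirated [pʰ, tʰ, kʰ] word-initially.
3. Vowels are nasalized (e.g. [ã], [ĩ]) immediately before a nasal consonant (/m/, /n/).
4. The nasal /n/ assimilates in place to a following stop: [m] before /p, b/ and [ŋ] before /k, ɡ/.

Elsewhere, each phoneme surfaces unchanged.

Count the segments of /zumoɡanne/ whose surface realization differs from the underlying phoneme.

Segments that undergo a rule: /u/ → [ũ] (rule 3); /ɡ/ → [ɣ] (rule 1); /a/ → [ã] (rule 3).
All other segments surface unchanged.

3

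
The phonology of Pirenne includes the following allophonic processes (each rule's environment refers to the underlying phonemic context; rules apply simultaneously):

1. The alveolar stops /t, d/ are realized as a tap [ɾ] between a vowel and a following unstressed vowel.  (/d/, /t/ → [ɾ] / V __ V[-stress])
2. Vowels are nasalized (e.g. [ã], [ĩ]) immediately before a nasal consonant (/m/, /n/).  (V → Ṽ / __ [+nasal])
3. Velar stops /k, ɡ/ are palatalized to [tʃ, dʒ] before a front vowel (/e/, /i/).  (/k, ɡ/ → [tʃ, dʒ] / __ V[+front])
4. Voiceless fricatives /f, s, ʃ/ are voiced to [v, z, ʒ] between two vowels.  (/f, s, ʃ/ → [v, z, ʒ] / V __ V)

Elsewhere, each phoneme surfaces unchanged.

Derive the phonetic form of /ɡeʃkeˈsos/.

/ɡ/ meets the environment for rule 3 (before a front vowel) → [dʒ].
/e/ (between /ɡ/ and /ʃ/) fails the environment for rule 2, so it stays [e].
/ʃ/ (between /e/ and /k/): rule 4 targets it, but not between two vowels → unchanged [ʃ].
Rule 3 applies to /k/ (between /ʃ/ and /e/: before a front vowel) → [tʃ].
/e/ (between /k/ and /s/) is in the target of rule 2 but the environment (before a nasal consonant) is not met → [e].
/s/ meets the environment for rule 4 (between two vowels) → [z].
/o/ — between /s/ and /s/; rule 2 does not apply here → [o].
/s/ (word-final) is in the target of rule 4 but the environment (between two vowels) is not met → [s].

[dʒeʃtʃeˈzos]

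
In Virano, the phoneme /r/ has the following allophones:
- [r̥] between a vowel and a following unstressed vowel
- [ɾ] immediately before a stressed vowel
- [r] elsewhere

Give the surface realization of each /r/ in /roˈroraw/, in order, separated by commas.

[r], [ɾ], [r̥]

Occurrence 1 (position 1): no conditioning environment matches → elsewhere allophone [r].
Occurrence 2 (position 3): immediately before a stressed vowel → [ɾ].
Occurrence 3 (position 5): between a vowel and a following unstressed vowel → [r̥].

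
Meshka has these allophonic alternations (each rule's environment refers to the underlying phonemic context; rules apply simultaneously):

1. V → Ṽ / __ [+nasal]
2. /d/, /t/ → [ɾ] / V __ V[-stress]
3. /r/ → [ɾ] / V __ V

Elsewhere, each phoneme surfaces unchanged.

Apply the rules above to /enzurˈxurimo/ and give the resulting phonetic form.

/e/ (word-initial) occurs before a nasal consonant → [ẽ] by rule 1.
/n/ (between /e/ and /z/) is unaffected → [n].
/z/ stays [z].
/u/ — between /z/ and /r/; rule 1 does not apply here → [u].
/r/ (between /u/ and /x/) fails the environment for rule 3, so it stays [r].
/x/ (between /r/ and /u/) is unaffected → [x].
/u/ (between /x/ and /r/) is in the target of rule 1 but the environment (before a nasal consonant) is not met → [u].
/r/ meets the environment for rule 3 (between two vowels) → [ɾ].
/i/ — between /r/ and /m/, before a nasal consonant — surfaces as [ĩ] (rule 1).
/m/ (between /i/ and /o/) is unaffected → [m].
/o/ (word-final) is in the target of rule 1 but the environment (before a nasal consonant) is not met → [o].

[ẽnzurˈxuɾĩmo]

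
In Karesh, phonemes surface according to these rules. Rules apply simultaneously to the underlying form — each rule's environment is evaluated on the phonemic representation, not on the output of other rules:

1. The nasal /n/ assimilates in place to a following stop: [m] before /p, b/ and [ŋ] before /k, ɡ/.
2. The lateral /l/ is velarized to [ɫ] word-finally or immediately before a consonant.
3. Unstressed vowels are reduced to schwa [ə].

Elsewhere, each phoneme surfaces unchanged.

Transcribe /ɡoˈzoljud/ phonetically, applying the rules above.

[ɡəˈzoɫjəd]

/ɡ/ (word-initial) is unaffected → [ɡ].
/o/ — between /ɡ/ and /z/, in an unstressed syllable — surfaces as [ə] (rule 3).
/z/ (between /o/ and /o/) is unaffected → [z].
/o/ (between /z/ and /l/): rule 3 targets it, but not in an unstressed syllable → unchanged [o].
Rule 2 applies to /l/ (between /o/ and /j/: word-finally or immediately before a consonant) → [ɫ].
/j/ (between /l/ and /u/): no rule targets it → [j].
/u/ — between /j/ and /d/, in an unstressed syllable — surfaces as [ə] (rule 3).
/d/ (word-final) is unaffected → [d].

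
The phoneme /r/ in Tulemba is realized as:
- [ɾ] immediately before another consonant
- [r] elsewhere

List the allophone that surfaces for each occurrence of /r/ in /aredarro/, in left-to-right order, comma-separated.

Occurrence 1 (position 2): no conditioning environment matches → elsewhere allophone [r].
Occurrence 2 (position 6): immediately before another consonant → [ɾ].
Occurrence 3 (position 7): no conditioning environment matches → elsewhere allophone [r].

[r], [ɾ], [r]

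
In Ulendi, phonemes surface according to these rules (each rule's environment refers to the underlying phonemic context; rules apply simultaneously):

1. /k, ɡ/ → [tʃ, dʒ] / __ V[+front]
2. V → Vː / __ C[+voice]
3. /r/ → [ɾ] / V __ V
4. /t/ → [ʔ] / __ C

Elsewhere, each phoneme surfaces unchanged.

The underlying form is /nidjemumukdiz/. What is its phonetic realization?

[niːdjeːmuːmukdiːz]

/i/ (between /n/ and /d/) occurs before a voiced consonant → [iː] by rule 2.
/e/ (between /j/ and /m/) occurs before a voiced consonant → [eː] by rule 2.
Rule 2 applies to /u/ (between /m/ and /m/: before a voiced consonant) → [uː].
/u/ — between /m/ and /k/; rule 2 does not apply here → [u].
/k/ (between /u/ and /d/): rule 1 targets it, but not before a front vowel → unchanged [k].
/i/ (between /d/ and /z/): before a voiced consonant, so rule 2 applies → [iː].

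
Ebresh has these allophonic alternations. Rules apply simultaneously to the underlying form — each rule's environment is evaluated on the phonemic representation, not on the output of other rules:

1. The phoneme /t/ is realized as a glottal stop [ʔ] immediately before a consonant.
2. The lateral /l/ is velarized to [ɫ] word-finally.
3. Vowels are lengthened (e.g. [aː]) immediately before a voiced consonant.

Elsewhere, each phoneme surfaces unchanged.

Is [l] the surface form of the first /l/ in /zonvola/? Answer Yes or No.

/l/ (between /o/ and /a/) fails the environment for rule 2, so it stays [l].
The actual realization is [l], which matches [l].

Yes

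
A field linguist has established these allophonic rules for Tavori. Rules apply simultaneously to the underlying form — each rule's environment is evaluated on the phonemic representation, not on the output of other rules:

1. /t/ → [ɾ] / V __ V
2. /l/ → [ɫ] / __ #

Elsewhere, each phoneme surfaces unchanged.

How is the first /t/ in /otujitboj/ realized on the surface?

/t/ (between /o/ and /u/) occurs between two vowels → [ɾ] by rule 1.

[ɾ]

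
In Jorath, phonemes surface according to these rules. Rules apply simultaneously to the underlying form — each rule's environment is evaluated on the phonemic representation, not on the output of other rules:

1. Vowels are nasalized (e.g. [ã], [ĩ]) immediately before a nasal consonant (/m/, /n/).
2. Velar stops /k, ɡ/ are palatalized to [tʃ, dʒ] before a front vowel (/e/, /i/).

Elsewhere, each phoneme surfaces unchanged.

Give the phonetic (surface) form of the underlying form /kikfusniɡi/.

[tʃikfusnidʒi]

/k/ — word-initial, before a front vowel — surfaces as [tʃ] (rule 2).
/i/ (between /k/ and /k/): rule 1 targets it, but not before a nasal consonant → unchanged [i].
/k/ (between /i/ and /f/): rule 2 targets it, but not before a front vowel → unchanged [k].
/f/ stays [f].
/u/ (between /f/ and /s/) is in the target of rule 1 but the environment (before a nasal consonant) is not met → [u].
/s/ — not in any rule's target class → [s].
/n/ — not in any rule's target class → [n].
/i/ (between /n/ and /ɡ/): rule 1 targets it, but not before a nasal consonant → unchanged [i].
Rule 2 applies to /ɡ/ (between /i/ and /i/: before a front vowel) → [dʒ].
/i/ (word-final) fails the environment for rule 1, so it stays [i].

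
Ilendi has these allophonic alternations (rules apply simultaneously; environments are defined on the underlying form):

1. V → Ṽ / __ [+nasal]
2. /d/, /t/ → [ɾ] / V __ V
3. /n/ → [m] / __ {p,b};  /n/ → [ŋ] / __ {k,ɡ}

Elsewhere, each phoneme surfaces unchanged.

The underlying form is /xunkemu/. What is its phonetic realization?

/u/ (between /x/ and /n/) occurs before a nasal consonant → [ũ] by rule 1.
/n/ (between /u/ and /k/) occurs before a labial or velar stop → [ŋ] by rule 3.
Rule 1 applies to /e/ (between /k/ and /m/: before a nasal consonant) → [ẽ].
/u/ (word-final): rule 1 targets it, but not before a nasal consonant → unchanged [u].

[xũŋkẽmu]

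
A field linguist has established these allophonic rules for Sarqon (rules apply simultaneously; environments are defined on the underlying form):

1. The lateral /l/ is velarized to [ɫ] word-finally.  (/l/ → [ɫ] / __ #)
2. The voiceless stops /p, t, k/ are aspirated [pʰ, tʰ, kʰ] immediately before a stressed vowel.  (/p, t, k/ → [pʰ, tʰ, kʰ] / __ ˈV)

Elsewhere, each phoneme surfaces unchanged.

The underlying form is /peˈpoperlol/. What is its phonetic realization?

/p/ — word-initial; rule 2 does not apply here → [p].
/p/ (between /e/ and /o/): immediately before a stressed vowel, so rule 2 applies → [pʰ].
/p/ (between /o/ and /e/) fails the environment for rule 2, so it stays [p].
/l/ (between /r/ and /o/) is in the target of rule 1 but the environment (word-finally) is not met → [l].
/l/ (word-final): word-finally, so rule 1 applies → [ɫ].

[peˈpʰoperloɫ]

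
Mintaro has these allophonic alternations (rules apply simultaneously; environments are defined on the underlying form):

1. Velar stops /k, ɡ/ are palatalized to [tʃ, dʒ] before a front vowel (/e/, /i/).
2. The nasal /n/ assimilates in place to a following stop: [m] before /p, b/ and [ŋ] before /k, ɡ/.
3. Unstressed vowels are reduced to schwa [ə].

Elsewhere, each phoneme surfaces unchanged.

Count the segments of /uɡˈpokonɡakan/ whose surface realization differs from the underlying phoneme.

5

Segments that undergo a rule: /u/ → [ə] (rule 3); /o/ → [ə] (rule 3); /n/ → [ŋ] (rule 2); /a/ → [ə] (rule 3); /a/ → [ə] (rule 3).
All other segments surface unchanged.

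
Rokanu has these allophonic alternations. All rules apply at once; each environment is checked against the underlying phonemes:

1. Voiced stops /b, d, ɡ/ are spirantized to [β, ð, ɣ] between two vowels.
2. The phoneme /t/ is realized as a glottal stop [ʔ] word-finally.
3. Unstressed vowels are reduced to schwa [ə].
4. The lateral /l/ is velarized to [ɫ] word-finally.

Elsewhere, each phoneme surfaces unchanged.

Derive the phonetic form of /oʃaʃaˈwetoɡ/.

[əʃəʃəˈwetəɡ]

/o/ (word-initial) occurs in an unstressed syllable → [ə] by rule 3.
/ʃ/ (between /o/ and /a/) is unaffected → [ʃ].
/a/ meets the environment for rule 3 (in an unstressed syllable) → [ə].
/ʃ/ stays [ʃ].
/a/ (between /ʃ/ and /w/): in an unstressed syllable, so rule 3 applies → [ə].
/w/ (between /a/ and /e/): no rule targets it → [w].
/e/ (between /w/ and /t/) is in the target of rule 3 but the environment (in an unstressed syllable) is not met → [e].
/t/ — between /e/ and /o/; rule 2 does not apply here → [t].
/o/ — between /t/ and /ɡ/, in an unstressed syllable — surfaces as [ə] (rule 3).
/ɡ/ — word-final; rule 1 does not apply here → [ɡ].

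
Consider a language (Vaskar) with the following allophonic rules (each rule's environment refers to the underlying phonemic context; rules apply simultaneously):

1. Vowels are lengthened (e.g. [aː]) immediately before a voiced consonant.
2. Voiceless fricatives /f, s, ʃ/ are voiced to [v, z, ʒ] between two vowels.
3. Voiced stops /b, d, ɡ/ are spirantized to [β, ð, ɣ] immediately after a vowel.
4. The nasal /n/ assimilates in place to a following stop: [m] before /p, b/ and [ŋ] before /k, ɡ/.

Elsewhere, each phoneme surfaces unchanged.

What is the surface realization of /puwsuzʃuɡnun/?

/p/ (word-initial): no rule targets it → [p].
Rule 1 applies to /u/ (between /p/ and /w/: before a voiced consonant) → [uː].
/w/ (between /u/ and /s/) is unaffected → [w].
/s/ — between /w/ and /u/; rule 2 does not apply here → [s].
Rule 1 applies to /u/ (between /s/ and /z/: before a voiced consonant) → [uː].
/z/ stays [z].
/ʃ/ (between /z/ and /u/): rule 2 targets it, but not between two vowels → unchanged [ʃ].
Rule 1 applies to /u/ (between /ʃ/ and /ɡ/: before a voiced consonant) → [uː].
/ɡ/ meets the environment for rule 3 (immediately after a vowel) → [ɣ].
/n/ (between /ɡ/ and /u/): rule 4 targets it, but not before a labial or velar stop → unchanged [n].
/u/ (between /n/ and /n/): before a voiced consonant, so rule 1 applies → [uː].
/n/ (word-final) fails the environment for rule 4, so it stays [n].

[puːwsuːzʃuːɣnuːn]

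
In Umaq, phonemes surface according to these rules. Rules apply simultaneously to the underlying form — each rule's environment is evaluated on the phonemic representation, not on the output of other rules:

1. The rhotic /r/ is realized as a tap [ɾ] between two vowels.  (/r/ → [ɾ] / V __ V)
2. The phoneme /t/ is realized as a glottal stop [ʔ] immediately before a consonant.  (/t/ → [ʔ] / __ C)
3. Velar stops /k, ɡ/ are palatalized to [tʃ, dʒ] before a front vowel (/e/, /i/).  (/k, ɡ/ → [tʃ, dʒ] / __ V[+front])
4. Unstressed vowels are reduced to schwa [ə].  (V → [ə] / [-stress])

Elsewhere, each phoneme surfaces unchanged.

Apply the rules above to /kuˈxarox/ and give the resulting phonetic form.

[kəˈxaɾəx]

/k/ (word-initial) fails the environment for rule 3, so it stays [k].
/u/ meets the environment for rule 4 (in an unstressed syllable) → [ə].
/a/ (between /x/ and /r/) is in the target of rule 4 but the environment (in an unstressed syllable) is not met → [a].
/r/ (between /a/ and /o/) occurs between two vowels → [ɾ] by rule 1.
/o/ (between /r/ and /x/) occurs in an unstressed syllable → [ə] by rule 4.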